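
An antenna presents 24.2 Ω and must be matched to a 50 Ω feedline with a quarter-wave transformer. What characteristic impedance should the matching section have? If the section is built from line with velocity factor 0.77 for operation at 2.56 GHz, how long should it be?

Z_qwt = √(Z_0·R_L) = √(50 × 24.2) = √1210
λ = 0.77·c/f = 0.0902 m, so l = λ/4 = 0.0226 m

Z_qwt ≈ 34.8 Ω; length ≈ 2.26 cm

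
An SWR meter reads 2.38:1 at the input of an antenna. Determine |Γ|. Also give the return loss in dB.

|Γ| ≈ 0.408; return loss ≈ 7.78 dB

|Γ| = (S − 1)/(S + 1) = (2.38 − 1)/(2.38 + 1) = 1.38/3.38
RL = −20·log₁₀|Γ| = −20·log₁₀(0.408)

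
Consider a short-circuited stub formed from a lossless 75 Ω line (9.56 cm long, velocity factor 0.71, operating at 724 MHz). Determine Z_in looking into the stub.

Z_in ≈ −j147 Ω

λ = v/f = 0.71·c / 724 MHz = 0.294 m
βl = 2π·l/λ = 2π × 0.325 = 117°
tan(βl) = -1.96
For a short-circuited stub, Z_in = jZ_0·tan(βl)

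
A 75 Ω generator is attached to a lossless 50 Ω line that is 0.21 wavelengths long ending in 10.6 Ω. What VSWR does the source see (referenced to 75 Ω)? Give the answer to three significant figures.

βl = 2π × 0.21 = 75.6°
tan(βl) = 3.89
Z_in = Z_0·(Z_L + jZ_0·tanβl)/(Z_0 + jZ_L·tanβl) = 102 + j111 Ω
Γ_s = (Z_in − Z_s)/(Z_in + Z_s) = (26.9 + j111)/(177 + j111), |Γ_s| = 0.546
VSWR = (1 + |Γ_s|)/(1 − |Γ_s|)

VSWR ≈ 3.4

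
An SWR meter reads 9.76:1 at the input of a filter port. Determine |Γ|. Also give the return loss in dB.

|Γ| = (S − 1)/(S + 1) = (9.76 − 1)/(9.76 + 1) = 8.76/10.8
RL = −20·log₁₀|Γ| = −20·log₁₀(0.814)

|Γ| ≈ 0.814; return loss ≈ 1.79 dB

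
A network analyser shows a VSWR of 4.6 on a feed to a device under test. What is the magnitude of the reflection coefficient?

|Γ| = (S − 1)/(S + 1) = (4.6 − 1)/(4.6 + 1) = 3.6/5.6

|Γ| ≈ 0.643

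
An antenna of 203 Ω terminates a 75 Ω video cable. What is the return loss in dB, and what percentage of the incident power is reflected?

Γ = (203 − 75)/(203 + 75) = 0.46
RL = −20·log₁₀(0.46) = 6.74 dB
P_refl/P_inc = |Γ|² = 0.212

RL ≈ 6.74 dB; 21.2% of incident power reflected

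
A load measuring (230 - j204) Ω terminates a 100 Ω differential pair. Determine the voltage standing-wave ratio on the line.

VSWR ≈ 4.31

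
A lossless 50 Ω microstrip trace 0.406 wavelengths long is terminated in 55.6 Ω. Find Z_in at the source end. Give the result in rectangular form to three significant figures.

Z_in ≈ 51.8 + j5.1 Ω

βl = 2π × 0.406 = 146°
tan(βl) = tan(146°) = -0.67
Z_in = Z_0·(Z_L + jZ_0·tanβl)/(Z_0 + jZ_L·tanβl)
     = 50·(55.6 − j33.5)/(50 − j37.3)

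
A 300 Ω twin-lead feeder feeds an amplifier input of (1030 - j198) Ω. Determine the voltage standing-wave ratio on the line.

VSWR ≈ 3.57

Γ = (Z_L − Z_0)/(Z_L + Z_0) = (730 − j198)/(1330 − j198)
|Γ| = 756/1340 = 0.563
VSWR = (1 + |Γ|)/(1 − |Γ|) = 1.56/0.437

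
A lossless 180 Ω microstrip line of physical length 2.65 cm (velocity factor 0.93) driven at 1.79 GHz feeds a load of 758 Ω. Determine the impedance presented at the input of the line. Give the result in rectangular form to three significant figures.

Z_in ≈ 54.7 − j91.8 Ω

λ = v/f = 0.93·c / 1.79 GHz = 0.156 m
βl = 2π·l/λ = 2π × 0.17 = 61.2°
tan(βl) = tan(61.2°) = 1.82
Z_in = Z_0·(Z_L + jZ_0·tanβl)/(Z_0 + jZ_L·tanβl)
     = 180·(758 + j328)/(180 + j1380)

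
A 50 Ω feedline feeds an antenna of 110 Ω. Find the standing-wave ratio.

VSWR ≈ 2.2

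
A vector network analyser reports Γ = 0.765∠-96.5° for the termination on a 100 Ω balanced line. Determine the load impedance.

Z_L = Z_0·(1 + Γ)/(1 − Γ) = 100·(0.913 − j0.76)/(1.09 + j0.76)

Z_L ≈ 23.6 − j86.5 Ω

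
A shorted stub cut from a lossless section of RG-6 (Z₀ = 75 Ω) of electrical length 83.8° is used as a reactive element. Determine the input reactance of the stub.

X_in ≈ 690 Ω (inductive)

tan(βl) = 9.21
For a shorted stub, Z_in = jZ_0·tan(βl)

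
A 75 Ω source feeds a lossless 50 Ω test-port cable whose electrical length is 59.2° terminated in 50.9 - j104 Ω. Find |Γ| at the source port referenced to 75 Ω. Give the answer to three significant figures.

tan(βl) = 1.68
Z_in = Z_0·(Z_L + jZ_0·tanβl)/(Z_0 + jZ_L·tanβl) = 8.42 − j7.68 Ω
Γ_s = (Z_in − Z_s)/(Z_in + Z_s) = (-66.6 − j7.68)/(83.4 − j7.68), |Γ_s| = 0.8

|Γ| ≈ 0.8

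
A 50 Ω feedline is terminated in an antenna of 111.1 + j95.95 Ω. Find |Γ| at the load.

Γ = (Z_L − Z_0)/(Z_L + Z_0) = (61.1 + j95.95)/(161.1 + j95.95)
|Γ| = 114/188

|Γ| ≈ 0.607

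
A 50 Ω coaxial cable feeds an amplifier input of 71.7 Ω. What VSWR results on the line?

VSWR ≈ 1.43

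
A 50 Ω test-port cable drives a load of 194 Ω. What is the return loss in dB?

RL ≈ 4.58 dB

Γ = (194 − 50)/(194 + 50) = 0.59
RL = −20·log₁₀|Γ| = −20·log₁₀(0.59)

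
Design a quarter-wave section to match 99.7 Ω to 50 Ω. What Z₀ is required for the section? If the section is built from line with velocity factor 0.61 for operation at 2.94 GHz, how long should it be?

Z_qwt ≈ 70.6 Ω; length ≈ 1.56 cm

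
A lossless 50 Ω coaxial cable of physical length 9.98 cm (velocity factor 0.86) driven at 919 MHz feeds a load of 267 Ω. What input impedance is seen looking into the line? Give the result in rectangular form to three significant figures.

λ = v/f = 0.86·c / 919 MHz = 0.281 m
βl = 2π·l/λ = 2π × 0.355 = 128°
tan(βl) = tan(128°) = -1.28
Z_in = Z_0·(Z_L + jZ_0·tanβl)/(Z_0 + jZ_L·tanβl)
     = 50·(267 − j64.1)/(50 − j342)

Z_in ≈ 14.8 + j36.9 Ω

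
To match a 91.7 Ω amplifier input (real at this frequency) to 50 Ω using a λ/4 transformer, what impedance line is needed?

Z_qwt = √(Z_0·R_L) = √(50 × 91.7) = √4585

Z_qwt ≈ 67.7 Ω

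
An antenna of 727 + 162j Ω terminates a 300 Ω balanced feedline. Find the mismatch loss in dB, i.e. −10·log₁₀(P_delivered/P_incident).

mismatch loss ≈ 0.931 dB

Γ = (427 + j162)/(1027 + j162), |Γ| = 0.439
|Γ|² = 0.193, so P_del/P_inc = 1 − |Γ|² = 0.807
ML = −10·log₁₀(1 − |Γ|²)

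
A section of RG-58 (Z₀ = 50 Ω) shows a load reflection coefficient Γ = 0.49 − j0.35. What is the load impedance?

Z_L = Z_0·(1 + Γ)/(1 − Γ) = 50·(1.49 − j0.35)/(0.51 + j0.35)

Z_L ≈ 83.3 − j91.5 Ω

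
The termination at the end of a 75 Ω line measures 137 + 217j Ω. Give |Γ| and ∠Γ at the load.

Γ ≈ 0.744 ∠ 28.4°

Γ = (Z_L − Z_0)/(Z_L + Z_0) = (62 + j217)/(212 + j217)
|Γ| = 226/303 = 0.744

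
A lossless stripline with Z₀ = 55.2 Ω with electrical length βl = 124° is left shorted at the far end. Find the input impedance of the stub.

Z_in ≈ −j81.8 Ω

tan(βl) = -1.48
For a shorted stub, Z_in = jZ_0·tan(βl)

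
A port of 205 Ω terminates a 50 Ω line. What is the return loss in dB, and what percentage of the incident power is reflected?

RL ≈ 4.32 dB; 36.9% of incident power reflected

Γ = (205 − 50)/(205 + 50) = 0.608
RL = −20·log₁₀(0.608) = 4.32 dB
P_refl/P_inc = |Γ|² = 0.369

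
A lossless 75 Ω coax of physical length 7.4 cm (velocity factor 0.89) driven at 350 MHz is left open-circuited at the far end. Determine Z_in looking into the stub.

λ = v/f = 0.89·c / 350 MHz = 0.763 m
βl = 2π·l/λ = 2π × 0.097 = 34.9°
tan(βl) = 0.698
For an open-circuited stub, Z_in = −jZ_0·cot(βl) = −jZ_0/tan(βl)

Z_in ≈ −j107 Ω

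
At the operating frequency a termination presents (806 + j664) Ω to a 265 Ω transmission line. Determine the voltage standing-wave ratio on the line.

VSWR ≈ 5.24

Γ = (Z_L − Z_0)/(Z_L + Z_0) = (541 + j664)/(1071 + j664)
|Γ| = 856/1260 = 0.68
VSWR = (1 + |Γ|)/(1 − |Γ|) = 1.68/0.32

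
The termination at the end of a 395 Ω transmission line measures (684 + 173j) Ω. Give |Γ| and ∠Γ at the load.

Γ = (Z_L − Z_0)/(Z_L + Z_0) = (289 + j173)/(1079 + j173)
|Γ| = 337/1090 = 0.308

Γ ≈ 0.308 ∠ 21.8°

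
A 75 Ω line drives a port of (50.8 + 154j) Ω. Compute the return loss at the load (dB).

RL ≈ 2.11 dB

Γ = (-24.2 + j154)/(125.8 + j154), |Γ| = 0.784
RL = −20·log₁₀|Γ| = −20·log₁₀(0.784)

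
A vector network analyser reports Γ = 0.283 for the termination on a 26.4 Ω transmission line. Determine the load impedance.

Z_L ≈ 47.2 Ω

Z_L = Z_0·(1 + Γ)/(1 − Γ) = 26.4·(1.28)/(0.717)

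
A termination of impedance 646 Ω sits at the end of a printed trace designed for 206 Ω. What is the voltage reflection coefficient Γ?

Γ = 0.516

Γ = (Z_L − Z_0)/(Z_L + Z_0) = (646 − 206)/(646 + 206) = 440/852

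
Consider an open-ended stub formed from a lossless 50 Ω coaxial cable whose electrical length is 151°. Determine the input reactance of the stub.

X_in ≈ 90.2 Ω (inductive)

tan(βl) = -0.554
For an open-ended stub, Z_in = −jZ_0·cot(βl) = −jZ_0/tan(βl)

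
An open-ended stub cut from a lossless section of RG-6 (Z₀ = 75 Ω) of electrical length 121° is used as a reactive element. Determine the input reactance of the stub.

X_in ≈ 45.1 Ω (inductive)

tan(βl) = -1.66
For an open-ended stub, Z_in = −jZ_0·cot(βl) = −jZ_0/tan(βl)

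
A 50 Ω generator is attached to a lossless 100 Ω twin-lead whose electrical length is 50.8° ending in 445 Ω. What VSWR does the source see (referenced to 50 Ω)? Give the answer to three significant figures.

VSWR ≈ 5.01

tan(βl) = 1.23
Z_in = Z_0·(Z_L + jZ_0·tanβl)/(Z_0 + jZ_L·tanβl) = 36.2 − j74.9 Ω
Γ_s = (Z_in − Z_s)/(Z_in + Z_s) = (-13.8 − j74.9)/(86.2 − j74.9), |Γ_s| = 0.667
VSWR = (1 + |Γ_s|)/(1 − |Γ_s|)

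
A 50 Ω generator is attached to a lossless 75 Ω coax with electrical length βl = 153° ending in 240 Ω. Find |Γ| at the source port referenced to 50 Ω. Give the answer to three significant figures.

tan(βl) = -0.51
Z_in = Z_0·(Z_L + jZ_0·tanβl)/(Z_0 + jZ_L·tanβl) = 82.6 + j96.5 Ω
Γ_s = (Z_in − Z_s)/(Z_in + Z_s) = (32.6 + j96.5)/(133 + j96.5), |Γ_s| = 0.621

|Γ| ≈ 0.621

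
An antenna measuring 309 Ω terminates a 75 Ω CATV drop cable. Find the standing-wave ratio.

Γ = (309 − 75)/(309 + 75) = 0.609
VSWR = (1 + 0.609)/(1 − 0.609)

VSWR ≈ 4.12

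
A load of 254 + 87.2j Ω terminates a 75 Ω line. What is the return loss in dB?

RL ≈ 4.66 dB

Γ = (179 + j87.2)/(329 + j87.2), |Γ| = 0.585
RL = −20·log₁₀|Γ| = −20·log₁₀(0.585)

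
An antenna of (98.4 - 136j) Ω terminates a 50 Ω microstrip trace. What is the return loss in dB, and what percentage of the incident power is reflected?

RL ≈ 2.89 dB; 51.4% of incident power reflected

Γ = (48.4 − j136)/(148.4 − j136), |Γ| = 0.717
RL = −20·log₁₀(0.717) = 2.89 dB
P_refl/P_inc = |Γ|² = 0.514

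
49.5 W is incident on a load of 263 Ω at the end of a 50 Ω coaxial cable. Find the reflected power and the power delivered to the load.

P_reflected ≈ 22.9 W; P_delivered ≈ 26.6 W

Γ = (263 − 50)/(263 + 50) = 0.681
|Γ|² = 0.463
P_refl = |Γ|²·P_inc = 22.9 W, P_del = (1 − |Γ|²)·P_inc = 26.6 W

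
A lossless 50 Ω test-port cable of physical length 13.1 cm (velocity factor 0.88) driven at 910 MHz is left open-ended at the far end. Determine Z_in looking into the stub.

Z_in ≈ +j159 Ω

λ = v/f = 0.88·c / 910 MHz = 0.29 m
βl = 2π·l/λ = 2π × 0.452 = 163°
tan(βl) = -0.314
For an open-ended stub, Z_in = −jZ_0·cot(βl) = −jZ_0/tan(βl)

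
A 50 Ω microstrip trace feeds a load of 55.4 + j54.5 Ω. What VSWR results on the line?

Γ = (Z_L − Z_0)/(Z_L + Z_0) = (5.4 + j54.5)/(105.4 + j54.5)
|Γ| = 54.8/119 = 0.462
VSWR = (1 + |Γ|)/(1 − |Γ|) = 1.46/0.538

VSWR ≈ 2.71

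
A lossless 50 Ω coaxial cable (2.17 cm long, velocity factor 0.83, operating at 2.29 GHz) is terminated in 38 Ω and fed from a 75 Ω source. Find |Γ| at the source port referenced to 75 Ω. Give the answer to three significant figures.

λ = v/f = 0.83·c / 2.29 GHz = 0.109 m
βl = 2π·l/λ = 2π × 0.2 = 71.8°
tan(βl) = 3.05
Z_in = Z_0·(Z_L + jZ_0·tanβl)/(Z_0 + jZ_L·tanβl) = 61.4 + j10.1 Ω
Γ_s = (Z_in − Z_s)/(Z_in + Z_s) = (-13.6 + j10.1)/(136 + j10.1), |Γ_s| = 0.124

|Γ| ≈ 0.124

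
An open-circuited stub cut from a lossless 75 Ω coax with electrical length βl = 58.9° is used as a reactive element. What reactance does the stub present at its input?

tan(βl) = 1.66
For an open-circuited stub, Z_in = −jZ_0·cot(βl) = −jZ_0/tan(βl)

X_in ≈ -45.2 Ω (capacitive)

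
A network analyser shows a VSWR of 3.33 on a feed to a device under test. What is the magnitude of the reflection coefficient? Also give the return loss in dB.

|Γ| ≈ 0.538; return loss ≈ 5.38 dB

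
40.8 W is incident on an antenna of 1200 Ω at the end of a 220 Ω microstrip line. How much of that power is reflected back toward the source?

Γ = (1200 − 220)/(1200 + 220) = 0.69
|Γ|² = 0.476
P_refl = |Γ|²·P_inc = 19.4 W, P_del = (1 − |Γ|²)·P_inc = 21.4 W

P_reflected ≈ 19.4 W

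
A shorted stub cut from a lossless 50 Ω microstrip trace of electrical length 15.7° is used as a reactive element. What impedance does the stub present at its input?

tan(βl) = 0.281
For a shorted stub, Z_in = jZ_0·tan(βl)

Z_in ≈ +j14.1 Ω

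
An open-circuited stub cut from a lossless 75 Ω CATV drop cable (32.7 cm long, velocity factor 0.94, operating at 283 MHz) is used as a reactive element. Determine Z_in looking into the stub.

Z_in ≈ +j40.1 Ω

λ = v/f = 0.94·c / 283 MHz = 0.996 m
βl = 2π·l/λ = 2π × 0.328 = 118°
tan(βl) = -1.87
For an open-circuited stub, Z_in = −jZ_0·cot(βl) = −jZ_0/tan(βl)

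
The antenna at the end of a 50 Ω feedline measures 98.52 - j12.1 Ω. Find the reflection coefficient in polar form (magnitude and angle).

Γ ≈ 0.336 ∠ -9.35°

Γ = (Z_L − Z_0)/(Z_L + Z_0) = (48.52 − j12.1)/(148.5 − j12.1)
|Γ| = 50/149 = 0.336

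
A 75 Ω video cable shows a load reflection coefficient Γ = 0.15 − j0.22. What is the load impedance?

Z_L = Z_0·(1 + Γ)/(1 − Γ) = 75·(1.15 − j0.22)/(0.85 + j0.22)

Z_L ≈ 90.4 − j42.8 Ω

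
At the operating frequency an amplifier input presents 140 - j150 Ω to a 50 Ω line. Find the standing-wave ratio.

VSWR ≈ 6.21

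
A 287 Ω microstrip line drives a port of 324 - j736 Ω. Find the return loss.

RL ≈ 2.27 dB

Γ = (37 − j736)/(611 − j736), |Γ| = 0.77
RL = −20·log₁₀|Γ| = −20·log₁₀(0.77)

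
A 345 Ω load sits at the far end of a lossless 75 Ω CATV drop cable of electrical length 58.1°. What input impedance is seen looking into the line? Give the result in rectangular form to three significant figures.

Z_in ≈ 22.2 − j43.7 Ω

tan(βl) = tan(58.1°) = 1.61
Z_in = Z_0·(Z_L + jZ_0·tanβl)/(Z_0 + jZ_L·tanβl)
     = 75·(345 + j120)/(75 + j554)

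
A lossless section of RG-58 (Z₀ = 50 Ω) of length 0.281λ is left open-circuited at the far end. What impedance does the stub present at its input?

βl = 2π × 0.281 = 101°
tan(βl) = -5.07
For an open-circuited stub, Z_in = −jZ_0·cot(βl) = −jZ_0/tan(βl)

Z_in ≈ +j9.86 Ω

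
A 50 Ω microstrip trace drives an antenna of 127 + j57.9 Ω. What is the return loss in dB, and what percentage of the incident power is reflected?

RL ≈ 5.72 dB; 26.8% of incident power reflected

Γ = (77 + j57.9)/(177 + j57.9), |Γ| = 0.517
RL = −20·log₁₀(0.517) = 5.72 dB
P_refl/P_inc = |Γ|² = 0.268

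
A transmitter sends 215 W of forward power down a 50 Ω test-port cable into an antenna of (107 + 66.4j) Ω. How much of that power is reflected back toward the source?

|Γ| = |(57 + j66.4)/(157 + j66.4)| = 0.513
|Γ|² = 0.264
P_refl = |Γ|²·P_inc = 56.7 W, P_del = (1 − |Γ|²)·P_inc = 158 W

P_reflected ≈ 56.7 W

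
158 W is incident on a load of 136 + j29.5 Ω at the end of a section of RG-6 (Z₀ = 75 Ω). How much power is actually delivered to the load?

P_delivered ≈ 142 W

|Γ| = |(61 + j29.5)/(211 + j29.5)| = 0.318
|Γ|² = 0.101
P_refl = |Γ|²·P_inc = 16 W, P_del = (1 − |Γ|²)·P_inc = 142 W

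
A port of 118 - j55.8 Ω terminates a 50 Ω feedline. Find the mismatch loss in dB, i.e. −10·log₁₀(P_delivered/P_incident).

mismatch loss ≈ 1.23 dB

Γ = (68 − j55.8)/(168 − j55.8), |Γ| = 0.497
|Γ|² = 0.247, so P_del/P_inc = 1 − |Γ|² = 0.753
ML = −10·log₁₀(1 − |Γ|²)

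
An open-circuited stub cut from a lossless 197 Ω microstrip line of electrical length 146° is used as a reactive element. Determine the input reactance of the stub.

X_in ≈ 292 Ω (inductive)

tan(βl) = -0.675
For an open-circuited stub, Z_in = −jZ_0·cot(βl) = −jZ_0/tan(βl)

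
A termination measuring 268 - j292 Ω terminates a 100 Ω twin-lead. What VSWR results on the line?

VSWR ≈ 6.07

Γ = (Z_L − Z_0)/(Z_L + Z_0) = (168 − j292)/(368 − j292)
|Γ| = 337/470 = 0.717
VSWR = (1 + |Γ|)/(1 − |Γ|) = 1.72/0.283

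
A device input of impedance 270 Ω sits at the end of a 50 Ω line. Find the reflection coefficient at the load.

Γ = (Z_L − Z_0)/(Z_L + Z_0) = (270 − 50)/(270 + 50) = 220/320

Γ = 0.688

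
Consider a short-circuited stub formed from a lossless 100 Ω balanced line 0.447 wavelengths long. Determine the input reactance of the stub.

X_in ≈ -34.6 Ω (capacitive)

βl = 2π × 0.447 = 161°
tan(βl) = -0.346
For a short-circuited stub, Z_in = jZ_0·tan(βl)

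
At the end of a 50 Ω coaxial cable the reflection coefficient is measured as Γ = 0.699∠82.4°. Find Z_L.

Z_L ≈ 19.6 + j53.1 Ω

Z_L = Z_0·(1 + Γ)/(1 − Γ) = 50·(1.09 + j0.693)/(0.908 − j0.693)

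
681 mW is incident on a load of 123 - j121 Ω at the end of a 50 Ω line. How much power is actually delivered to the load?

|Γ| = |(73 − j121)/(173 − j121)| = 0.669
|Γ|² = 0.448
P_refl = |Γ|²·P_inc = 305 mW, P_del = (1 − |Γ|²)·P_inc = 376 mW

P_delivered ≈ 376 mW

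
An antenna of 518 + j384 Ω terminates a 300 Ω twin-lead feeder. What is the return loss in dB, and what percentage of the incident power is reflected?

Γ = (218 + j384)/(818 + j384), |Γ| = 0.489
RL = −20·log₁₀(0.489) = 6.22 dB
P_refl/P_inc = |Γ|² = 0.239

RL ≈ 6.22 dB; 23.9% of incident power reflected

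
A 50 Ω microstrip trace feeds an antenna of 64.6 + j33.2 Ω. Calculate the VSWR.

Γ = (Z_L − Z_0)/(Z_L + Z_0) = (14.6 + j33.2)/(114.6 + j33.2)
|Γ| = 36.3/119 = 0.304
VSWR = (1 + |Γ|)/(1 − |Γ|) = 1.3/0.696

VSWR ≈ 1.87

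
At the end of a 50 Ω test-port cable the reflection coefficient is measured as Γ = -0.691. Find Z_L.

Z_L ≈ 9.14 Ω

Z_L = Z_0·(1 + Γ)/(1 − Γ) = 50·(0.309)/(1.69)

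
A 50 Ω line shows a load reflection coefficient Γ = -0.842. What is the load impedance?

Z_L = Z_0·(1 + Γ)/(1 − Γ) = 50·(0.158)/(1.84)

Z_L ≈ 4.29 Ω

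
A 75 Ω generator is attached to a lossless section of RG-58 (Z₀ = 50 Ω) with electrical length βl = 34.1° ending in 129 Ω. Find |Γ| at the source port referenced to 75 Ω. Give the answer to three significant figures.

tan(βl) = 0.677
Z_in = Z_0·(Z_L + jZ_0·tanβl)/(Z_0 + jZ_L·tanβl) = 46.4 − j47.3 Ω
Γ_s = (Z_in − Z_s)/(Z_in + Z_s) = (-28.6 − j47.3)/(121 − j47.3), |Γ_s| = 0.424

|Γ| ≈ 0.424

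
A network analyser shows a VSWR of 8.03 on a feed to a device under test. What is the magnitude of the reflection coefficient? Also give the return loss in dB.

|Γ| = (S − 1)/(S + 1) = (8.03 − 1)/(8.03 + 1) = 7.03/9.03
RL = −20·log₁₀|Γ| = −20·log₁₀(0.779)

|Γ| ≈ 0.779; return loss ≈ 2.17 dB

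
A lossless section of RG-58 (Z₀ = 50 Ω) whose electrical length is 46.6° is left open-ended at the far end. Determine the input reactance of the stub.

X_in ≈ -47.3 Ω (capacitive)

tan(βl) = 1.06
For an open-ended stub, Z_in = −jZ_0·cot(βl) = −jZ_0/tan(βl)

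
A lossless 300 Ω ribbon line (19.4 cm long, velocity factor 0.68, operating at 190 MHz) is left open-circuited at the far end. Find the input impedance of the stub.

Z_in ≈ −j140 Ω

λ = v/f = 0.68·c / 190 MHz = 1.07 m
βl = 2π·l/λ = 2π × 0.181 = 65°
tan(βl) = 2.15
For an open-circuited stub, Z_in = −jZ_0·cot(βl) = −jZ_0/tan(βl)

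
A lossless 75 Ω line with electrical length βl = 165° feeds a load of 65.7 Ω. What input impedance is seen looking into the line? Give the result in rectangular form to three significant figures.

Z_in ≈ 66.7 − j4.43 Ω

tan(βl) = tan(165°) = -0.268
Z_in = Z_0·(Z_L + jZ_0·tanβl)/(Z_0 + jZ_L·tanβl)
     = 75·(65.7 − j20.1)/(75 − j17.6)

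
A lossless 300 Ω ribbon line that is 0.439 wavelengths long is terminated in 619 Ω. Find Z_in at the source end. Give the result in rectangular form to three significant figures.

βl = 2π × 0.439 = 158°
tan(βl) = tan(158°) = -0.403
Z_in = Z_0·(Z_L + jZ_0·tanβl)/(Z_0 + jZ_L·tanβl)
     = 300·(619 − j121)/(300 − j250)

Z_in ≈ 425 + j233 Ω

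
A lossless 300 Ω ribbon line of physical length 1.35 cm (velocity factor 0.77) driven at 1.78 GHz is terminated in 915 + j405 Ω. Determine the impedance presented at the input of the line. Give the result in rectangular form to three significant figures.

Z_in ≈ 266 − j396 Ω

λ = v/f = 0.77·c / 1.78 GHz = 0.13 m
βl = 2π·l/λ = 2π × 0.104 = 37.4°
tan(βl) = tan(37.4°) = 0.766
Z_in = Z_0·(Z_L + jZ_0·tanβl)/(Z_0 + jZ_L·tanβl)
     = 300·(915 + j635)/(-10.2 + j701)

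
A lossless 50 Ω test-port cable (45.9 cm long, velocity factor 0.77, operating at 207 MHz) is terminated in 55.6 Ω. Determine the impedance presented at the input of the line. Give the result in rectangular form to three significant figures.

λ = v/f = 0.77·c / 207 MHz = 1.12 m
βl = 2π·l/λ = 2π × 0.411 = 148°
tan(βl) = tan(148°) = -0.623
Z_in = Z_0·(Z_L + jZ_0·tanβl)/(Z_0 + jZ_L·tanβl)
     = 50·(55.6 − j31.2)/(50 − j34.6)

Z_in ≈ 52.1 + j4.98 Ω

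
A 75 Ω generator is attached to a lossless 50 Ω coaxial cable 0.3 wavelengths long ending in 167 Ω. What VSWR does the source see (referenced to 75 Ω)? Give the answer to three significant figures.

βl = 2π × 0.3 = 108°
tan(βl) = -3.08
Z_in = Z_0·(Z_L + jZ_0·tanβl)/(Z_0 + jZ_L·tanβl) = 16.4 + j14.7 Ω
Γ_s = (Z_in − Z_s)/(Z_in + Z_s) = (-58.6 + j14.7)/(91.4 + j14.7), |Γ_s| = 0.653
VSWR = (1 + |Γ_s|)/(1 − |Γ_s|)

VSWR ≈ 4.76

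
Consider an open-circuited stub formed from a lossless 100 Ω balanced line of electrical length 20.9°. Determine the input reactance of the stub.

tan(βl) = 0.382
For an open-circuited stub, Z_in = −jZ_0·cot(βl) = −jZ_0/tan(βl)

X_in ≈ -262 Ω (capacitive)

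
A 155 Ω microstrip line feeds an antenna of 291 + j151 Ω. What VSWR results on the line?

VSWR ≈ 2.52

Γ = (Z_L − Z_0)/(Z_L + Z_0) = (136 + j151)/(446 + j151)
|Γ| = 203/471 = 0.432
VSWR = (1 + |Γ|)/(1 − |Γ|) = 1.43/0.568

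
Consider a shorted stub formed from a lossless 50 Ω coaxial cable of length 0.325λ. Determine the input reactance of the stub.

βl = 2π × 0.325 = 117°
tan(βl) = -1.96
For a shorted stub, Z_in = jZ_0·tan(βl)

X_in ≈ -98.1 Ω (capacitive)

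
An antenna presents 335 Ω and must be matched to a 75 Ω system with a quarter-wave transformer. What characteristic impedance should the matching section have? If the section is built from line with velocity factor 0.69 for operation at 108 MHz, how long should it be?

Z_qwt = √(Z_0·R_L) = √(75 × 335) = √25120
λ = 0.69·c/f = 1.92 m, so l = λ/4 = 0.479 m

Z_qwt ≈ 159 Ω; length ≈ 47.9 cm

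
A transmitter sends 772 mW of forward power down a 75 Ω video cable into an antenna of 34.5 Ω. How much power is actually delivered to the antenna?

P_delivered ≈ 666 mW

Γ = (34.5 − 75)/(34.5 + 75) = -0.37
|Γ|² = 0.137
P_refl = |Γ|²·P_inc = 106 mW, P_del = (1 − |Γ|²)·P_inc = 666 mW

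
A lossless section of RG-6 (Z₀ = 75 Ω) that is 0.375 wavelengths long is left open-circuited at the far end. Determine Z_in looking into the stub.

Z_in ≈ +j75 Ω

βl = 2π × 0.375 = 135°
tan(βl) = -1
For an open-circuited stub, Z_in = −jZ_0·cot(βl) = −jZ_0/tan(βl)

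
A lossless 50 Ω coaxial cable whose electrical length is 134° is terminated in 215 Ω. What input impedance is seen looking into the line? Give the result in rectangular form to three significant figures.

Z_in ≈ 21.4 + j43.5 Ω

tan(βl) = tan(134°) = -1.04
Z_in = Z_0·(Z_L + jZ_0·tanβl)/(Z_0 + jZ_L·tanβl)
     = 50·(215 − j51.8)/(50 − j223)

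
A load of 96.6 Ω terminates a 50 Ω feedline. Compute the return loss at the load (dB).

Γ = (96.6 − 50)/(96.6 + 50) = 0.318
RL = −20·log₁₀|Γ| = −20·log₁₀(0.318)

RL ≈ 9.95 dB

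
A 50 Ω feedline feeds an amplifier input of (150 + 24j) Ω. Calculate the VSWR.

VSWR ≈ 3.09

Γ = (Z_L − Z_0)/(Z_L + Z_0) = (100 + j24)/(200 + j24)
|Γ| = 103/201 = 0.511
VSWR = (1 + |Γ|)/(1 − |Γ|) = 1.51/0.489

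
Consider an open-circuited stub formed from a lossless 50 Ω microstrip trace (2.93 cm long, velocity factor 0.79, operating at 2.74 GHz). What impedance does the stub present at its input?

λ = v/f = 0.79·c / 2.74 GHz = 0.0865 m
βl = 2π·l/λ = 2π × 0.339 = 122°
tan(βl) = -1.6
For an open-circuited stub, Z_in = −jZ_0·cot(βl) = −jZ_0/tan(βl)

Z_in ≈ +j31.2 Ω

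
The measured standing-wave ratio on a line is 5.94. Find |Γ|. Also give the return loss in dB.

|Γ| = (S − 1)/(S + 1) = (5.94 − 1)/(5.94 + 1) = 4.94/6.94
RL = −20·log₁₀|Γ| = −20·log₁₀(0.712)

|Γ| ≈ 0.712; return loss ≈ 2.95 dB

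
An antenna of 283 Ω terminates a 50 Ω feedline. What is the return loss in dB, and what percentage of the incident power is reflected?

Γ = (283 − 50)/(283 + 50) = 0.7
RL = −20·log₁₀(0.7) = 3.1 dB
P_refl/P_inc = |Γ|² = 0.49

RL ≈ 3.1 dB; 49% of incident power reflected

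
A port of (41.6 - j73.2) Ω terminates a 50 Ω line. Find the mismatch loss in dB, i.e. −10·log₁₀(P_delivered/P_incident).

Γ = (-8.4 − j73.2)/(91.6 − j73.2), |Γ| = 0.628
|Γ|² = 0.395, so P_del/P_inc = 1 − |Γ|² = 0.605
ML = −10·log₁₀(1 − |Γ|²)

mismatch loss ≈ 2.18 dB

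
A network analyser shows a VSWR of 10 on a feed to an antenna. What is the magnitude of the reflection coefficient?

|Γ| ≈ 0.818

|Γ| = (S − 1)/(S + 1) = (10 − 1)/(10 + 1) = 9/11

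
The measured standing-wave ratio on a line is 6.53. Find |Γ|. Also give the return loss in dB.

|Γ| ≈ 0.734; return loss ≈ 2.68 dB

|Γ| = (S − 1)/(S + 1) = (6.53 − 1)/(6.53 + 1) = 5.53/7.53
RL = −20·log₁₀|Γ| = −20·log₁₀(0.734)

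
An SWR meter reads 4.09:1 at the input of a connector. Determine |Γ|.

|Γ| ≈ 0.607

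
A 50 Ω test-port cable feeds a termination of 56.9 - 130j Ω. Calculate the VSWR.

Γ = (Z_L − Z_0)/(Z_L + Z_0) = (6.9 − j130)/(106.9 − j130)
|Γ| = 130/168 = 0.773
VSWR = (1 + |Γ|)/(1 − |Γ|) = 1.77/0.227

VSWR ≈ 7.83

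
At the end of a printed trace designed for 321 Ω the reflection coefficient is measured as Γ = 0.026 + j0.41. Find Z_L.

Z_L ≈ 239 + j236 Ω

Z_L = Z_0·(1 + Γ)/(1 − Γ) = 321·(1.03 + j0.41)/(0.974 − j0.41)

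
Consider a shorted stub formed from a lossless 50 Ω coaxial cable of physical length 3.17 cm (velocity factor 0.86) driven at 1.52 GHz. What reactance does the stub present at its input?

λ = v/f = 0.86·c / 1.52 GHz = 0.17 m
βl = 2π·l/λ = 2π × 0.187 = 67.2°
tan(βl) = 2.38
For a shorted stub, Z_in = jZ_0·tan(βl)

X_in ≈ 119 Ω (inductive)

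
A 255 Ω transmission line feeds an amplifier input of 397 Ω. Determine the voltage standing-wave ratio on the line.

Γ = (397 − 255)/(397 + 255) = 0.218
VSWR = (1 + 0.218)/(1 − 0.218)

VSWR ≈ 1.56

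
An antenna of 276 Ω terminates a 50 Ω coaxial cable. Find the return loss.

RL ≈ 3.18 dB

Γ = (276 − 50)/(276 + 50) = 0.693
RL = −20·log₁₀|Γ| = −20·log₁₀(0.693)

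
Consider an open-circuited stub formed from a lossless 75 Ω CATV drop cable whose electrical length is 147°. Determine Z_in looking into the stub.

Z_in ≈ +j115 Ω

tan(βl) = -0.649
For an open-circuited stub, Z_in = −jZ_0·cot(βl) = −jZ_0/tan(βl)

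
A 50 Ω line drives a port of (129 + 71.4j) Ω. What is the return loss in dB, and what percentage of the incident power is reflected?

RL ≈ 5.15 dB; 30.5% of incident power reflected

Γ = (79 + j71.4)/(179 + j71.4), |Γ| = 0.553
RL = −20·log₁₀(0.553) = 5.15 dB
P_refl/P_inc = |Γ|² = 0.305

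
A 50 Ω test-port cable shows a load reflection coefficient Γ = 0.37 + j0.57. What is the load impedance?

Z_L = Z_0·(1 + Γ)/(1 − Γ) = 50·(1.37 + j0.57)/(0.63 − j0.57)

Z_L ≈ 37.3 + j79 Ω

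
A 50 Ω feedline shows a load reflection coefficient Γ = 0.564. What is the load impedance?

Z_L = Z_0·(1 + Γ)/(1 − Γ) = 50·(1.56)/(0.436)

Z_L ≈ 179 Ω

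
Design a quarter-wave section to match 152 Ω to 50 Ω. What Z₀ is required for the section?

Z_qwt ≈ 87.2 Ω

Z_qwt = √(Z_0·R_L) = √(50 × 152) = √7600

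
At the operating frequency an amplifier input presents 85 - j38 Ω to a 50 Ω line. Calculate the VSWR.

Γ = (Z_L − Z_0)/(Z_L + Z_0) = (35 − j38)/(135 − j38)
|Γ| = 51.7/140 = 0.368
VSWR = (1 + |Γ|)/(1 − |Γ|) = 1.37/0.632

VSWR ≈ 2.17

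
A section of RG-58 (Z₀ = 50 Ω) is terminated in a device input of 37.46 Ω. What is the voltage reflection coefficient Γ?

Γ = (Z_L − Z_0)/(Z_L + Z_0) = (37.46 − 50)/(37.46 + 50) = -12.54/87.46

Γ = -0.143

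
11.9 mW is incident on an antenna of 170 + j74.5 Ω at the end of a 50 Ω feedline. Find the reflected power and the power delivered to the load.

P_reflected ≈ 4.4 mW; P_delivered ≈ 7.5 mW

|Γ| = |(120 + j74.5)/(220 + j74.5)| = 0.608
|Γ|² = 0.37
P_refl = |Γ|²·P_inc = 4.4 mW, P_del = (1 − |Γ|²)·P_inc = 7.5 mW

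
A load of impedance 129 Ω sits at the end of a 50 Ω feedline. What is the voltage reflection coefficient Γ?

Γ = 0.441

Γ = (Z_L − Z_0)/(Z_L + Z_0) = (129 − 50)/(129 + 50) = 79/179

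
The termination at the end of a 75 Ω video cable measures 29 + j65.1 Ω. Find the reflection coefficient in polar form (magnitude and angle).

Γ ≈ 0.65 ∠ 93.2°

Γ = (Z_L − Z_0)/(Z_L + Z_0) = (-46 + j65.1)/(104 + j65.1)
|Γ| = 79.7/123 = 0.65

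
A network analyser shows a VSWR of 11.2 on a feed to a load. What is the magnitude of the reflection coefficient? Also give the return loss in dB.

|Γ| ≈ 0.836; return loss ≈ 1.56 dB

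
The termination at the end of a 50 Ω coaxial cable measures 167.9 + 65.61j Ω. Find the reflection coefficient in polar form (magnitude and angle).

Γ ≈ 0.593 ∠ 12.3°

Γ = (Z_L − Z_0)/(Z_L + Z_0) = (117.9 + j65.61)/(217.9 + j65.61)
|Γ| = 135/228 = 0.593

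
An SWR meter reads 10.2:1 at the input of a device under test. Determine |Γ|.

|Γ| = (S − 1)/(S + 1) = (10.2 − 1)/(10.2 + 1) = 9.2/11.2

|Γ| ≈ 0.821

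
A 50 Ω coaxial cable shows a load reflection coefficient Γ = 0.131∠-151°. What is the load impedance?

Z_L = Z_0·(1 + Γ)/(1 − Γ) = 50·(0.885 − j0.0635)/(1.11 + j0.0635)

Z_L ≈ 39.4 − j5.1 Ω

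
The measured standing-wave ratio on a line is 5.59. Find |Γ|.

|Γ| = (S − 1)/(S + 1) = (5.59 − 1)/(5.59 + 1) = 4.59/6.59

|Γ| ≈ 0.697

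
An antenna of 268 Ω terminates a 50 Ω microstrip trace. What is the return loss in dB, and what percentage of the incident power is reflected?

Γ = (268 − 50)/(268 + 50) = 0.686
RL = −20·log₁₀(0.686) = 3.28 dB
P_refl/P_inc = |Γ|² = 0.47

RL ≈ 3.28 dB; 47% of incident power reflected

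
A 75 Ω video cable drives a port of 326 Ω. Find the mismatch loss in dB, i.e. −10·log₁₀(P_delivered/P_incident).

mismatch loss ≈ 2.16 dB

Γ = (326 − 75)/(326 + 75) = 0.626
|Γ|² = 0.392, so P_del/P_inc = 1 − |Γ|² = 0.608
ML = −10·log₁₀(1 − |Γ|²)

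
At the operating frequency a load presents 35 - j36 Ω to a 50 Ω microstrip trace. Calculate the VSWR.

VSWR ≈ 2.46

Γ = (Z_L − Z_0)/(Z_L + Z_0) = (-15 − j36)/(85 − j36)
|Γ| = 39/92.3 = 0.422
VSWR = (1 + |Γ|)/(1 − |Γ|) = 1.42/0.578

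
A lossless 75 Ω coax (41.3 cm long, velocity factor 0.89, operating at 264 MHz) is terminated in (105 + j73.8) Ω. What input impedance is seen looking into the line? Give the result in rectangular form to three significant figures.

λ = v/f = 0.89·c / 264 MHz = 1.01 m
βl = 2π·l/λ = 2π × 0.408 = 147°
tan(βl) = tan(147°) = -0.649
Z_in = Z_0·(Z_L + jZ_0·tanβl)/(Z_0 + jZ_L·tanβl)
     = 75·(105 + j25.1)/(123 − j68.2)

Z_in ≈ 42.5 + j38.9 Ω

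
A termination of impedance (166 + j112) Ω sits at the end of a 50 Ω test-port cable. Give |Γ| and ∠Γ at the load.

Γ = (Z_L − Z_0)/(Z_L + Z_0) = (116 + j112)/(216 + j112)
|Γ| = 161/243 = 0.663

Γ ≈ 0.663 ∠ 16.6°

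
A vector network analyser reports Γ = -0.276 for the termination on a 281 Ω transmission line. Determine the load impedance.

Z_L ≈ 159 Ω

Z_L = Z_0·(1 + Γ)/(1 − Γ) = 281·(0.724)/(1.28)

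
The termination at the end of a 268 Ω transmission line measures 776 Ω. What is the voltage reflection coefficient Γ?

Γ = 0.487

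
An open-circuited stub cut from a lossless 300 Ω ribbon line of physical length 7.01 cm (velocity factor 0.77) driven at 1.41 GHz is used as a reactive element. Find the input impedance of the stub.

λ = v/f = 0.77·c / 1.41 GHz = 0.164 m
βl = 2π·l/λ = 2π × 0.428 = 154°
tan(βl) = -0.487
For an open-circuited stub, Z_in = −jZ_0·cot(βl) = −jZ_0/tan(βl)

Z_in ≈ +j616 Ω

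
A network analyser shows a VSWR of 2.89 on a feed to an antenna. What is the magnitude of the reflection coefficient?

|Γ| = (S − 1)/(S + 1) = (2.89 − 1)/(2.89 + 1) = 1.89/3.89

|Γ| ≈ 0.486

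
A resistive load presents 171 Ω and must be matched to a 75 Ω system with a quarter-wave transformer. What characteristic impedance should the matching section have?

Z_qwt ≈ 113 Ω

Z_qwt = √(Z_0·R_L) = √(75 × 171) = √12820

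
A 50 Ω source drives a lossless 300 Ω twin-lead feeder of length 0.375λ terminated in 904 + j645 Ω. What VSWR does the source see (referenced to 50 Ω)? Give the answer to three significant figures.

VSWR ≈ 10.8

βl = 2π × 0.375 = 135°
tan(βl) = -1
Z_in = Z_0·(Z_L + jZ_0·tanβl)/(Z_0 + jZ_L·tanβl) = 95.1 + j201 Ω
Γ_s = (Z_in − Z_s)/(Z_in + Z_s) = (45.1 + j201)/(145 + j201), |Γ_s| = 0.83
VSWR = (1 + |Γ_s|)/(1 − |Γ_s|)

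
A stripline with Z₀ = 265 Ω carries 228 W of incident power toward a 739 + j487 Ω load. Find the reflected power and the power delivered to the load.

|Γ| = |(474 + j487)/(1004 + j487)| = 0.609
|Γ|² = 0.371
P_refl = |Γ|²·P_inc = 84.6 W, P_del = (1 − |Γ|²)·P_inc = 143 W

P_reflected ≈ 84.6 W; P_delivered ≈ 143 W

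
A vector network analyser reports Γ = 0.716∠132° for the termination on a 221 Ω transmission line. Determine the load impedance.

Z_L ≈ 43.6 + j95.2 Ω

Z_L = Z_0·(1 + Γ)/(1 − Γ) = 221·(0.521 + j0.532)/(1.48 − j0.532)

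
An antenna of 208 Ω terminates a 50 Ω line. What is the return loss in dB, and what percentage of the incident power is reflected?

Γ = (208 − 50)/(208 + 50) = 0.612
RL = −20·log₁₀(0.612) = 4.26 dB
P_refl/P_inc = |Γ|² = 0.375

RL ≈ 4.26 dB; 37.5% of incident power reflected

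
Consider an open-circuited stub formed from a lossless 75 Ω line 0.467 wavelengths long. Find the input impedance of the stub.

Z_in ≈ +j357 Ω

βl = 2π × 0.467 = 168°
tan(βl) = -0.21
For an open-circuited stub, Z_in = −jZ_0·cot(βl) = −jZ_0/tan(βl)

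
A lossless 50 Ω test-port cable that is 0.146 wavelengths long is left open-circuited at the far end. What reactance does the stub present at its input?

X_in ≈ -38.3 Ω (capacitive)

βl = 2π × 0.146 = 52.6°
tan(βl) = 1.31
For an open-circuited stub, Z_in = −jZ_0·cot(βl) = −jZ_0/tan(βl)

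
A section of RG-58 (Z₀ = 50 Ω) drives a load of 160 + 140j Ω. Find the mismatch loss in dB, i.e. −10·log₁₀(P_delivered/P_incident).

Γ = (110 + j140)/(210 + j140), |Γ| = 0.705
|Γ|² = 0.498, so P_del/P_inc = 1 − |Γ|² = 0.502
ML = −10·log₁₀(1 − |Γ|²)

mismatch loss ≈ 2.99 dB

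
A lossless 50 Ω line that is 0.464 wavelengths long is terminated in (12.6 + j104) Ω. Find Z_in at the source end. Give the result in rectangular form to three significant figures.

βl = 2π × 0.464 = 167°
tan(βl) = tan(167°) = -0.23
Z_in = Z_0·(Z_L + jZ_0·tanβl)/(Z_0 + jZ_L·tanβl)
     = 50·(12.6 + j92.5)/(73.9 − j2.9)

Z_in ≈ 6.06 + j62.8 Ω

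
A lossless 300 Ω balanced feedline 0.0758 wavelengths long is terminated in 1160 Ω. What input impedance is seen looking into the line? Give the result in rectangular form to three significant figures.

Z_in ≈ 295 − j434 Ω

βl = 2π × 0.0758 = 27.3°
tan(βl) = tan(27.3°) = 0.516
Z_in = Z_0·(Z_L + jZ_0·tanβl)/(Z_0 + jZ_L·tanβl)
     = 300·(1160 + j155)/(300 + j598)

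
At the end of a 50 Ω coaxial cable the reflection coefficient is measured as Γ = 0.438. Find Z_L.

Z_L = Z_0·(1 + Γ)/(1 − Γ) = 50·(1.44)/(0.562)

Z_L ≈ 128 Ω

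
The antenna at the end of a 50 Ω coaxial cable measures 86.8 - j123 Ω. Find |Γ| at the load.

|Γ| ≈ 0.698

Γ = (Z_L − Z_0)/(Z_L + Z_0) = (36.8 − j123)/(136.8 − j123)
|Γ| = 128/184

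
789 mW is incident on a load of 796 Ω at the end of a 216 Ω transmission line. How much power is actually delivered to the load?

P_delivered ≈ 530 mW

Γ = (796 − 216)/(796 + 216) = 0.573
|Γ|² = 0.328
P_refl = |Γ|²·P_inc = 259 mW, P_del = (1 − |Γ|²)·P_inc = 530 mW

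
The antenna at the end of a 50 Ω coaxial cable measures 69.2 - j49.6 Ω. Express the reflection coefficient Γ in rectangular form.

Γ = (Z_L − Z_0)/(Z_L + Z_0) = (19.2 − j49.6)/(119.2 − j49.6)

Γ ≈ 0.285 − j0.298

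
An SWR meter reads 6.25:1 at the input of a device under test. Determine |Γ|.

|Γ| ≈ 0.724

|Γ| = (S − 1)/(S + 1) = (6.25 − 1)/(6.25 + 1) = 5.25/7.25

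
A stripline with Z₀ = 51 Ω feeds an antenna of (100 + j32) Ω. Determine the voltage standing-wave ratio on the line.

VSWR ≈ 2.22

Γ = (Z_L − Z_0)/(Z_L + Z_0) = (49 + j32)/(151 + j32)
|Γ| = 58.5/154 = 0.379
VSWR = (1 + |Γ|)/(1 − |Γ|) = 1.38/0.621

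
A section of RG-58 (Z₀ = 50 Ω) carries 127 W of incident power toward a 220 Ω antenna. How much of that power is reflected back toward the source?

P_reflected ≈ 50.3 W

Γ = (220 − 50)/(220 + 50) = 0.63
|Γ|² = 0.396
P_refl = |Γ|²·P_inc = 50.3 W, P_del = (1 − |Γ|²)·P_inc = 76.7 W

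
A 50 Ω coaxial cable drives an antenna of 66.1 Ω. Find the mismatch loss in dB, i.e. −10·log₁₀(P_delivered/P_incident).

Γ = (66.1 − 50)/(66.1 + 50) = 0.139
|Γ|² = 0.0192, so P_del/P_inc = 1 − |Γ|² = 0.981
ML = −10·log₁₀(1 − |Γ|²)

mismatch loss ≈ 0.0843 dB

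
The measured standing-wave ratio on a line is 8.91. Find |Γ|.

|Γ| = (S − 1)/(S + 1) = (8.91 − 1)/(8.91 + 1) = 7.91/9.91

|Γ| ≈ 0.798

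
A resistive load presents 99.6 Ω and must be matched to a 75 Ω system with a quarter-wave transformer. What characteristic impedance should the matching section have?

Z_qwt ≈ 86.4 Ω

Z_qwt = √(Z_0·R_L) = √(75 × 99.6) = √7470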